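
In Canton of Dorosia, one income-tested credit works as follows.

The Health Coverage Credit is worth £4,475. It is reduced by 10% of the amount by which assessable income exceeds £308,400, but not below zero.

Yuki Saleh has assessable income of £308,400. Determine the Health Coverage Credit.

Health Coverage Credit: £308,400 is at or below the £308,400 threshold, so the full £4,475 applies.

£4,475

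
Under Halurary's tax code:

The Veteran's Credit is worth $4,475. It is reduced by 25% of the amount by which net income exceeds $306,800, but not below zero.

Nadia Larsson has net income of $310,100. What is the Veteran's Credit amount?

$3,650

Veteran's Credit: 25% of the $3,300 excess over $306,800 is $825; credit = $4,475 − $825 = $3,650.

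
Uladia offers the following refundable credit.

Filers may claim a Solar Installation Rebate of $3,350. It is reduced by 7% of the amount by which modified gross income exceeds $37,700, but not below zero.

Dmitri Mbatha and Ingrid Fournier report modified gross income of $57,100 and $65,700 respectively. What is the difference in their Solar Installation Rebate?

Dmitri ($57,100): Solar Installation Rebate: 7% of the $19,400 excess over $37,700 is $1,358; credit = $3,350 − $1,358 = $1,992.
Ingrid ($65,700): Solar Installation Rebate: 7% of the $28,000 excess over $37,700 is $1,960; credit = $3,350 − $1,960 = $1,390.
Difference: |$1,992 − $1,390| = $602.

$602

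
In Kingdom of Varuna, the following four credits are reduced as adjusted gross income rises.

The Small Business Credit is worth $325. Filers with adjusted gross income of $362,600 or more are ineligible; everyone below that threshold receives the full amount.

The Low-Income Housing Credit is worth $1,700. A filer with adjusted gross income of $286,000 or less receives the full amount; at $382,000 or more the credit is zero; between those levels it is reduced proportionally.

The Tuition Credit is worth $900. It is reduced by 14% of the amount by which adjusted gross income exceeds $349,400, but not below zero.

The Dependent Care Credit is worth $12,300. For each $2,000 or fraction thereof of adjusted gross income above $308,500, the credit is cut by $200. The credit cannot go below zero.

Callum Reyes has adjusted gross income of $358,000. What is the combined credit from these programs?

Small Business Credit: $358,000 is below the $362,600 cutoff, so the full $325 applies.
Low-Income Housing Credit: $358,000 is $72,000 into a $96,000 phase-out range, leaving 24,000/96,000 of the credit: $1,700 × 24,000/96,000 = $425.
Tuition Credit: 14% of the $8,600 excess over $349,400 is $1,204 ≥ base, so the credit is $0.
Dependent Care Credit: income exceeds $308,500 by $49,500, which is 25 full-or-partial $2,000 increments; reduction = 25 × $200 = $5,000, leaving $7,300.
Total: $325 + $425 + $0 + $7,300 = $8,050.

$8,050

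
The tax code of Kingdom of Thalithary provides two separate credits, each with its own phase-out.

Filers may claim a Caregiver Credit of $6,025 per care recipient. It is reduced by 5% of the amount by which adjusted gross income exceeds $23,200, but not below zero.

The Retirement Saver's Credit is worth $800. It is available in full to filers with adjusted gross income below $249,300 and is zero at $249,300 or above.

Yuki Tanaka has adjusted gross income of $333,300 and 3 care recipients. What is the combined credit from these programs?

Caregiver Credit: base = 3 × $6,025 = $18,075. 5% of the $310,100 excess over $23,200 is $15,505; credit = $18,075 − $15,505 = $2,570.
Retirement Saver's Credit: $333,300 meets or exceeds the $249,300 cutoff, so the credit is $0.
Total: $2,570 + $0 = $2,570.

$2,570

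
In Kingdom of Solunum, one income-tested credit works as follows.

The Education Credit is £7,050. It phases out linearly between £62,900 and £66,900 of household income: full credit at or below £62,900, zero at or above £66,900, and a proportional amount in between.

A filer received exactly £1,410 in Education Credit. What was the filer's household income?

£66,100

£1,410 is 1,410/7,050 of the full £7,050, so 5,640/7,050 of the £4,000 range has been used: income = £62,900 + £4,000 × 5,640/7,050 = £66,100.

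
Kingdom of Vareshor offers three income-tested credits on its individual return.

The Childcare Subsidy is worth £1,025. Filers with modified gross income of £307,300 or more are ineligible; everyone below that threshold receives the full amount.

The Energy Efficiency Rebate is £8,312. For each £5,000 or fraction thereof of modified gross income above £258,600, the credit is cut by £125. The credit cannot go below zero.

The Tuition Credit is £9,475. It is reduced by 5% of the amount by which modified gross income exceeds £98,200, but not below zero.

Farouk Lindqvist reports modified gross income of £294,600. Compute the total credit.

Childcare Subsidy: £294,600 is below the £307,300 cutoff, so the full £1,025 applies.
Energy Efficiency Rebate: income exceeds £258,600 by £36,000, which is 8 full-or-partial £5,000 increments; reduction = 8 × £125 = £1,000, leaving £7,312.
Tuition Credit: 5% of the £196,400 excess over £98,200 is £9,820 ≥ base, so the credit is £0.
Total: £1,025 + £7,312 + £0 = £8,337.

£8,337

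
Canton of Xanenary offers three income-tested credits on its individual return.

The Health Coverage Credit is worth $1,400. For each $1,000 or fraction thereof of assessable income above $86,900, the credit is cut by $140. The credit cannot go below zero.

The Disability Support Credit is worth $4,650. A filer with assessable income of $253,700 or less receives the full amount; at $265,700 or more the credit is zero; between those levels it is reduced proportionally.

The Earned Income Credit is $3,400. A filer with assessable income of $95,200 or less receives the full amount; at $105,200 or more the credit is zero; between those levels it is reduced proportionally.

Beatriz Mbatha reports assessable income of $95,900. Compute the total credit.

$7,952

Health Coverage Credit: income exceeds $86,900 by $9,000, which is 9 full-or-partial $1,000 increments; reduction = 9 × $140 = $1,260, leaving $140.
Disability Support Credit: $95,900 is at or below the $253,700 threshold, so the full $4,650 applies.
Earned Income Credit: $95,900 is $700 into a $10,000 phase-out range, leaving 9,300/10,000 of the credit: $3,400 × 9,300/10,000 = $3,162.
Total: $140 + $4,650 + $3,162 = $7,952.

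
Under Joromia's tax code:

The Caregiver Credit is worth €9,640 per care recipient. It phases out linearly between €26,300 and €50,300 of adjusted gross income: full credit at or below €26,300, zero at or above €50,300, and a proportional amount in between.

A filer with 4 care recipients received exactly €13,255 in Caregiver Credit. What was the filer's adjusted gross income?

Full credit = 4 × €9,640 = €38,560.
€13,255 is 13,255/38,560 of the full €38,560, so 25,305/38,560 of the €24,000 range has been used: income = €26,300 + €24,000 × 25,305/38,560 = €42,050.

€42,050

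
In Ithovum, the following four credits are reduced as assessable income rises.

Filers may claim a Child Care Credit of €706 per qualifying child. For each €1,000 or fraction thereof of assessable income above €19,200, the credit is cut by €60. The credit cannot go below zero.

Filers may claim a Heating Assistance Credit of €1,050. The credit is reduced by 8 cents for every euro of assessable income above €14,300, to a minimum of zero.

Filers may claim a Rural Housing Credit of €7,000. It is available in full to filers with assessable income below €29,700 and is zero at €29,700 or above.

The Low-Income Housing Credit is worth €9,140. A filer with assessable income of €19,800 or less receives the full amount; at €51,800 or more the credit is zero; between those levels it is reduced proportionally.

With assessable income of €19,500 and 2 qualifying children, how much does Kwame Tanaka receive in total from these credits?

€18,126

Child Care Credit: base = 2 × €706 = €1,412. income exceeds €19,200 by €300, which is 1 full-or-partial €1,000 increment; reduction = 1 × €60 = €60, leaving €1,352.
Heating Assistance Credit: 8% of the €5,200 excess over €14,300 is €416; credit = €1,050 − €416 = €634.
Rural Housing Credit: €19,500 is below the €29,700 cutoff, so the full €7,000 applies.
Low-Income Housing Credit: €19,500 is at or below the €19,800 threshold, so the full €9,140 applies.
Total: €1,352 + €634 + €7,000 + €9,140 = €18,126.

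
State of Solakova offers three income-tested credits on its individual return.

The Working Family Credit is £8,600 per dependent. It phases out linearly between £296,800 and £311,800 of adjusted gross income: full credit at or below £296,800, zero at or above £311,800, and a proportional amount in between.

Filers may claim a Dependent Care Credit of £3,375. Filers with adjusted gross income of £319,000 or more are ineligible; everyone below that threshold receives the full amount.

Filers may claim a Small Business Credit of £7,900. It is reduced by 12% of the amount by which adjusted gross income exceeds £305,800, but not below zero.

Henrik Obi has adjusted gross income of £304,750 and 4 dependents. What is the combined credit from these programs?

£27,443

Working Family Credit: base = 4 × £8,600 = £34,400. £304,750 is £7,950 into a £15,000 phase-out range, leaving 7,050/15,000 of the credit: £34,400 × 7,050/15,000 = £16,168.
Dependent Care Credit: £304,750 is below the £319,000 cutoff, so the full £3,375 applies.
Small Business Credit: £304,750 is at or below the £305,800 threshold, so the full £7,900 applies.
Total: £16,168 + £3,375 + £7,900 = £27,443.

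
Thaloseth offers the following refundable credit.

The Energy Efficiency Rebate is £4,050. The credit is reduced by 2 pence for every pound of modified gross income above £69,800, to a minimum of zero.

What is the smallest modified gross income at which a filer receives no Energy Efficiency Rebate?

£272,300

The credit falls by 2% of each pound above £69,800, so it reaches zero when the excess is £4,050 / 2% = £202,500: income = £69,800 + £202,500 = £272,300.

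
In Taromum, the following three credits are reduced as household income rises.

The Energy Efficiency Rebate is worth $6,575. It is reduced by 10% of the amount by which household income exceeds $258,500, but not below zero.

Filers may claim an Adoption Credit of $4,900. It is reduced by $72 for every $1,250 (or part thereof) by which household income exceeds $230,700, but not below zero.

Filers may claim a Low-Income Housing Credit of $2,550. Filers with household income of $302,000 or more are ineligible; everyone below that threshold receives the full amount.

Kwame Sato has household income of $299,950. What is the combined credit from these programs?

Energy Efficiency Rebate: 10% of the $41,450 excess over $258,500 is $4,145; credit = $6,575 − $4,145 = $2,430.
Adoption Credit: income exceeds $230,700 by $69,250, which is 56 full-or-partial $1,250 increments; reduction = 56 × $72 = $4,032, leaving $868.
Low-Income Housing Credit: $299,950 is below the $302,000 cutoff, so the full $2,550 applies.
Total: $2,430 + $868 + $2,550 = $5,848.

$5,848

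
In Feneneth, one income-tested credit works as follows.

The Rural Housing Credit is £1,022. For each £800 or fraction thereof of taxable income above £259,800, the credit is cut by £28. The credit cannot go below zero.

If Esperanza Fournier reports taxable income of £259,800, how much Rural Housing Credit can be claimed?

Rural Housing Credit: £259,800 is at or below the £259,800 threshold, so the full £1,022 applies.

£1,022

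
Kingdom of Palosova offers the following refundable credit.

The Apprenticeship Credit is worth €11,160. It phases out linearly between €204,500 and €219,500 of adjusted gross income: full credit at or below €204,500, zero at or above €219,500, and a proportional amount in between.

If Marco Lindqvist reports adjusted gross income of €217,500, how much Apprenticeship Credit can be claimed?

Apprenticeship Credit: €217,500 is €13,000 into a €15,000 phase-out range, leaving 2,000/15,000 of the credit: €11,160 × 2,000/15,000 = €1,488.

€1,488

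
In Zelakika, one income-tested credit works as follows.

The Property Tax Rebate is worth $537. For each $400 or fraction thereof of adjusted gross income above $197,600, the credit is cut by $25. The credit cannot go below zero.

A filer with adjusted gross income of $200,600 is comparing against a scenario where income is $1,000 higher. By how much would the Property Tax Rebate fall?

$50

At $200,600 — income exceeds $197,600 by $3,000, which is 8 full-or-partial $400 increments; reduction = 8 × $25 = $200, leaving $337.
At $201,600 — income exceeds $197,600 by $4,000, which is 10 full-or-partial $400 increments; reduction = 10 × $25 = $250, leaving $287.
Lost: $337 − $287 = $50.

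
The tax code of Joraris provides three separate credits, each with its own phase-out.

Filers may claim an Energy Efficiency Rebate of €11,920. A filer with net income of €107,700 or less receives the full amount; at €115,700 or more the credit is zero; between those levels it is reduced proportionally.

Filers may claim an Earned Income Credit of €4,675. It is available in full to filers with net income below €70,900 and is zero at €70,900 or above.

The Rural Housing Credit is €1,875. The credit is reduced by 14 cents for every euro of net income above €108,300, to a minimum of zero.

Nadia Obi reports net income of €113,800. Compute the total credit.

Energy Efficiency Rebate: €113,800 is €6,100 into a €8,000 phase-out range, leaving 1,900/8,000 of the credit: €11,920 × 1,900/8,000 = €2,831.
Earned Income Credit: €113,800 meets or exceeds the €70,900 cutoff, so the credit is €0.
Rural Housing Credit: 14% of the €5,500 excess over €108,300 is €770; credit = €1,875 − €770 = €1,105.
Total: €2,831 + €0 + €1,105 = €3,936.

€3,936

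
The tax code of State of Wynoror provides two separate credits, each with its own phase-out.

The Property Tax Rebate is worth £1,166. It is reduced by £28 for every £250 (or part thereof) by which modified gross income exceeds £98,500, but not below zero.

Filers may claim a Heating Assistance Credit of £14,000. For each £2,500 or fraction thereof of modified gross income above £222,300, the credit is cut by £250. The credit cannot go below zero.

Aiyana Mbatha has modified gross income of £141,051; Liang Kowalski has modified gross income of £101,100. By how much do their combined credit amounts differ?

£858

Aiyana (£141,051): Property Tax Rebate: income exceeds £98,500 by £42,551 → 171 increments × £28 = £4,788 ≥ base, so the credit is £0. Heating Assistance Credit: £141,051 is at or below the £222,300 threshold, so the full £14,000 applies. total £0 + £14,000 = £14,000
Liang (£101,100): Property Tax Rebate: income exceeds £98,500 by £2,600, which is 11 full-or-partial £250 increments; reduction = 11 × £28 = £308, leaving £858. Heating Assistance Credit: £101,100 is at or below the £222,300 threshold, so the full £14,000 applies. total £858 + £14,000 = £14,858
Difference: |£14,000 − £14,858| = £858.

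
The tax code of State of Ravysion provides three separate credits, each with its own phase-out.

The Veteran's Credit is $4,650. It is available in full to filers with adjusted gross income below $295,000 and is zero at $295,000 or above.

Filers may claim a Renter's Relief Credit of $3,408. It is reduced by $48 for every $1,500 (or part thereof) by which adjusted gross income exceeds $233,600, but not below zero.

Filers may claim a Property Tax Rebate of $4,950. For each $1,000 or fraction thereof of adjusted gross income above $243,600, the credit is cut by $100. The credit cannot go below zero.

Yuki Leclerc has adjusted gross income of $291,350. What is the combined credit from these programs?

Veteran's Credit: $291,350 is below the $295,000 cutoff, so the full $4,650 applies.
Renter's Relief Credit: income exceeds $233,600 by $57,750, which is 39 full-or-partial $1,500 increments; reduction = 39 × $48 = $1,872, leaving $1,536.
Property Tax Rebate: income exceeds $243,600 by $47,750, which is 48 full-or-partial $1,000 increments; reduction = 48 × $100 = $4,800, leaving $150.
Total: $4,650 + $1,536 + $150 = $6,336.

$6,336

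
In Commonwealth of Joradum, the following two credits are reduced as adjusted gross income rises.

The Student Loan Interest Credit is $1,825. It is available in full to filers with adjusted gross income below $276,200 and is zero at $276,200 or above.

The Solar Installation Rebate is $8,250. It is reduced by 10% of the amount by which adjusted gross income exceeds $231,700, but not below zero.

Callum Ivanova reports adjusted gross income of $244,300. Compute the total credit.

Student Loan Interest Credit: $244,300 is below the $276,200 cutoff, so the full $1,825 applies.
Solar Installation Rebate: 10% of the $12,600 excess over $231,700 is $1,260; credit = $8,250 − $1,260 = $6,990.
Total: $1,825 + $6,990 = $8,815.

$8,815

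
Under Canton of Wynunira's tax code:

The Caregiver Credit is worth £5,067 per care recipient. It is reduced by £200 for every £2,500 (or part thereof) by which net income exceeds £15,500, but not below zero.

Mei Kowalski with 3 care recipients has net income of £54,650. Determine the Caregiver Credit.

£12,001

Caregiver Credit: base = 3 × £5,067 = £15,201. income exceeds £15,500 by £39,150, which is 16 full-or-partial £2,500 increments; reduction = 16 × £200 = £3,200, leaving £12,001.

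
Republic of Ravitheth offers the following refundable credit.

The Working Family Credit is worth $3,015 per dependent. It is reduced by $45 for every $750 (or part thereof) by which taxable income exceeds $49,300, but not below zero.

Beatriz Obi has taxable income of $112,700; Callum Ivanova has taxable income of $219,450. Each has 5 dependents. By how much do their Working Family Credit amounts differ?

$6,390

Beatriz ($112,700): Working Family Credit: base = 5 × $3,015 = $15,075. income exceeds $49,300 by $63,400, which is 85 full-or-partial $750 increments; reduction = 85 × $45 = $3,825, leaving $11,250.
Callum ($219,450): Working Family Credit: base = 5 × $3,015 = $15,075. income exceeds $49,300 by $170,150, which is 227 full-or-partial $750 increments; reduction = 227 × $45 = $10,215, leaving $4,860.
Difference: |$11,250 − $4,860| = $6,390.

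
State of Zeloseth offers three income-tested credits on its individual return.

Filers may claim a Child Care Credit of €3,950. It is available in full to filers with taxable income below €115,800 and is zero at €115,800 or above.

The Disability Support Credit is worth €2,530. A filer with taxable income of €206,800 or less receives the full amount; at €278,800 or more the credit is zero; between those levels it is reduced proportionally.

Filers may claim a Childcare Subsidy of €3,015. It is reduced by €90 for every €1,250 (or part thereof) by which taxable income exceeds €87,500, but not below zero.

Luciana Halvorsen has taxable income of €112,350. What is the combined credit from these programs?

Child Care Credit: €112,350 is below the €115,800 cutoff, so the full €3,950 applies.
Disability Support Credit: €112,350 is at or below the €206,800 threshold, so the full €2,530 applies.
Childcare Subsidy: income exceeds €87,500 by €24,850, which is 20 full-or-partial €1,250 increments; reduction = 20 × €90 = €1,800, leaving €1,215.
Total: €3,950 + €2,530 + €1,215 = €7,695.

€7,695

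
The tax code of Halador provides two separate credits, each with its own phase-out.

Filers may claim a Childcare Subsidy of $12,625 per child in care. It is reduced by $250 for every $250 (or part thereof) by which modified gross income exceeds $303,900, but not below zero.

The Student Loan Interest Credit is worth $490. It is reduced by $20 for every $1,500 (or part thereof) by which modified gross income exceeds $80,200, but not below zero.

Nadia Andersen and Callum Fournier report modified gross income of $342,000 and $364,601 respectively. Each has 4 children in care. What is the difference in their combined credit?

$12,250

Nadia ($342,000): Childcare Subsidy: base = 4 × $12,625 = $50,500. income exceeds $303,900 by $38,100, which is 153 full-or-partial $250 increments; reduction = 153 × $250 = $38,250, leaving $12,250. Student Loan Interest Credit: income exceeds $80,200 by $261,800 → 175 increments × $20 = $3,500 ≥ base, so the credit is $0. total $12,250 + $0 = $12,250
Callum ($364,601): Childcare Subsidy: base = 4 × $12,625 = $50,500. income exceeds $303,900 by $60,701 → 243 increments × $250 = $60,750 ≥ base, so the credit is $0. Student Loan Interest Credit: income exceeds $80,200 by $284,401 → 190 increments × $20 = $3,800 ≥ base, so the credit is $0. total $0 + $0 = $0
Difference: |$12,250 − $0| = $12,250.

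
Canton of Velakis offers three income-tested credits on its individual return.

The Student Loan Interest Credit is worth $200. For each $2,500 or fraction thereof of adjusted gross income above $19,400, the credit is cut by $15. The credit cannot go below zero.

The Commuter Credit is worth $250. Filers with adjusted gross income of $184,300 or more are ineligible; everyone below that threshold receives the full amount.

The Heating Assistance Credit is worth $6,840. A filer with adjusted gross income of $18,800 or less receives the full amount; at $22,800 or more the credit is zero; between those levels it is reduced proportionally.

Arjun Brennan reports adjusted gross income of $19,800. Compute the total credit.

Student Loan Interest Credit: income exceeds $19,400 by $400, which is 1 full-or-partial $2,500 increment; reduction = 1 × $15 = $15, leaving $185.
Commuter Credit: $19,800 is below the $184,300 cutoff, so the full $250 applies.
Heating Assistance Credit: $19,800 is $1,000 into a $4,000 phase-out range, leaving 3,000/4,000 of the credit: $6,840 × 3,000/4,000 = $5,130.
Total: $185 + $250 + $5,130 = $5,565.

$5,565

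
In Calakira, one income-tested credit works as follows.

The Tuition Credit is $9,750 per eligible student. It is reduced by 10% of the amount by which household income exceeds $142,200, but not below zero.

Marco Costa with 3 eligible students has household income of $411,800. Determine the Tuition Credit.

$2,290

Tuition Credit: base = 3 × $9,750 = $29,250. 10% of the $269,600 excess over $142,200 is $26,960; credit = $29,250 − $26,960 = $2,290.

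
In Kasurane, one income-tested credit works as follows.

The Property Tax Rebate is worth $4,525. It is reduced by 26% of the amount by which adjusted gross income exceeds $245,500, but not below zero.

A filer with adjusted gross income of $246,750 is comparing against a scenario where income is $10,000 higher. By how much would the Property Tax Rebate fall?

At $246,750 — 26% of the $1,250 excess over $245,500 is $325; credit = $4,525 − $325 = $4,200.
At $256,750 — 26% of the $11,250 excess over $245,500 is $2,925; credit = $4,525 − $2,925 = $1,600.
Lost: $4,200 − $1,600 = $2,600.

$2,600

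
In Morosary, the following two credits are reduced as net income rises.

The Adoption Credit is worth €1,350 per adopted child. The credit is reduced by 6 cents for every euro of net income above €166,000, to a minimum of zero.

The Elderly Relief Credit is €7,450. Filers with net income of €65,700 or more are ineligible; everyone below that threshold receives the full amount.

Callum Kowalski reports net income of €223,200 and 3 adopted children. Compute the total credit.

€618

Adoption Credit: base = 3 × €1,350 = €4,050. 6% of the €57,200 excess over €166,000 is €3,432; credit = €4,050 − €3,432 = €618.
Elderly Relief Credit: €223,200 meets or exceeds the €65,700 cutoff, so the credit is €0.
Total: €618 + €0 = €618.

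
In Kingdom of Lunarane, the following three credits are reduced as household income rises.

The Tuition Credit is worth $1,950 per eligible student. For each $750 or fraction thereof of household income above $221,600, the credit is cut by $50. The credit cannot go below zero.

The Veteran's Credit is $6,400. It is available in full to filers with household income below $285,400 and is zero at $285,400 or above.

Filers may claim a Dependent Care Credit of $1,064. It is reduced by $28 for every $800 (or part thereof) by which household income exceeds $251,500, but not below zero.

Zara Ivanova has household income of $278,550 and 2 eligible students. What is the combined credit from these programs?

$6,612

Tuition Credit: base = 2 × $1,950 = $3,900. income exceeds $221,600 by $56,950, which is 76 full-or-partial $750 increments; reduction = 76 × $50 = $3,800, leaving $100.
Veteran's Credit: $278,550 is below the $285,400 cutoff, so the full $6,400 applies.
Dependent Care Credit: income exceeds $251,500 by $27,050, which is 34 full-or-partial $800 increments; reduction = 34 × $28 = $952, leaving $112.
Total: $100 + $6,400 + $112 = $6,612.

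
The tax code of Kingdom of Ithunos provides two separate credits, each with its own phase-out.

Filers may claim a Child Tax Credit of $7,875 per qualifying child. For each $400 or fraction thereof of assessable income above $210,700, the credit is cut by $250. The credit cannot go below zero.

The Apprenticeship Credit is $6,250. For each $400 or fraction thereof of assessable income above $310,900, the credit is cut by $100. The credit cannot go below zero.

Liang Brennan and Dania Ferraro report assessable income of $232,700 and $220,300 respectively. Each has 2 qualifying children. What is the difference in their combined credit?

Liang ($232,700): Child Tax Credit: base = 2 × $7,875 = $15,750. income exceeds $210,700 by $22,000, which is 55 full-or-partial $400 increments; reduction = 55 × $250 = $13,750, leaving $2,000. Apprenticeship Credit: $232,700 is at or below the $310,900 threshold, so the full $6,250 applies. total $2,000 + $6,250 = $8,250
Dania ($220,300): Child Tax Credit: base = 2 × $7,875 = $15,750. income exceeds $210,700 by $9,600, which is 24 full-or-partial $400 increments; reduction = 24 × $250 = $6,000, leaving $9,750. Apprenticeship Credit: $220,300 is at or below the $310,900 threshold, so the full $6,250 applies. total $9,750 + $6,250 = $16,000
Difference: |$8,250 − $16,000| = $7,750.

$7,750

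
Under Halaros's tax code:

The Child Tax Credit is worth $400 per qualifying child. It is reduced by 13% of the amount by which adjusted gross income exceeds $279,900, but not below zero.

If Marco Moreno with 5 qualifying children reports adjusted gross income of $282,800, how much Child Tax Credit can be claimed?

Child Tax Credit: base = 5 × $400 = $2,000. 13% of the $2,900 excess over $279,900 is $377; credit = $2,000 − $377 = $1,623.

$1,623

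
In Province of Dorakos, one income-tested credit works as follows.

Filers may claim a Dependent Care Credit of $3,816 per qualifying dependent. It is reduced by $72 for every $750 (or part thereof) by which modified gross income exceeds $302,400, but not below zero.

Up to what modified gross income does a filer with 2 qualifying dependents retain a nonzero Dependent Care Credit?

Full credit = 2 × $3,816 = $7,632.
After 105 increments the reduction is 105 × $72 = $7,560, leaving $72; one more increment wipes it out. Increment 105 ends at excess 105 × $750 = $78,750, so the highest qualifying income is $302,400 + $78,750 = $381,150.

$381,150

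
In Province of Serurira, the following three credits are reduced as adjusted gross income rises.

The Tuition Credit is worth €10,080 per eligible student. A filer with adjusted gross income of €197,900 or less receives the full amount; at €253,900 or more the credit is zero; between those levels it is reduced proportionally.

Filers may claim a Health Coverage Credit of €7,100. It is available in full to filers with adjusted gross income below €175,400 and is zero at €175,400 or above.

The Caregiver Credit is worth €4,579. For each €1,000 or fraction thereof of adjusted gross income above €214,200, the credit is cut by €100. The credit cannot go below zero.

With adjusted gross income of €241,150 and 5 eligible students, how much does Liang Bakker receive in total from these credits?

Tuition Credit: base = 5 × €10,080 = €50,400. €241,150 is €43,250 into a €56,000 phase-out range, leaving 12,750/56,000 of the credit: €50,400 × 12,750/56,000 = €11,475.
Health Coverage Credit: €241,150 meets or exceeds the €175,400 cutoff, so the credit is €0.
Caregiver Credit: income exceeds €214,200 by €26,950, which is 27 full-or-partial €1,000 increments; reduction = 27 × €100 = €2,700, leaving €1,879.
Total: €11,475 + €0 + €1,879 = €13,354.

€13,354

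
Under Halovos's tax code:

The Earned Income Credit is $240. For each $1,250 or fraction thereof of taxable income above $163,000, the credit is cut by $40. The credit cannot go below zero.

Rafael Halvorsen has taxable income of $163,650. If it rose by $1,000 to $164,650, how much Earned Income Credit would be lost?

$40

At $163,650 — income exceeds $163,000 by $650, which is 1 full-or-partial $1,250 increment; reduction = 1 × $40 = $40, leaving $200.
At $164,650 — income exceeds $163,000 by $1,650, which is 2 full-or-partial $1,250 increments; reduction = 2 × $40 = $80, leaving $160.
Lost: $200 − $160 = $40.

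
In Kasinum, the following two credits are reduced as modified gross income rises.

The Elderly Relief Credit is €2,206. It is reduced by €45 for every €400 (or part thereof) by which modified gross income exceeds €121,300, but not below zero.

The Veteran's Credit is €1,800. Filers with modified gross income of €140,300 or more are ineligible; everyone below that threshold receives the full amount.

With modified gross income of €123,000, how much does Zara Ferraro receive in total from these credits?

Elderly Relief Credit: income exceeds €121,300 by €1,700, which is 5 full-or-partial €400 increments; reduction = 5 × €45 = €225, leaving €1,981.
Veteran's Credit: €123,000 is below the €140,300 cutoff, so the full €1,800 applies.
Total: €1,981 + €1,800 = €3,781.

€3,781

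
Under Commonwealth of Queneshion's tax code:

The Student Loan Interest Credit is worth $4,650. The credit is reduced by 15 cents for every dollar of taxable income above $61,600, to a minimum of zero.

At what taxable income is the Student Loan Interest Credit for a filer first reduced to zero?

$92,600

The credit falls by 15% of each dollar above $61,600, so it reaches zero when the excess is $4,650 / 15% = $31,000: income = $61,600 + $31,000 = $92,600.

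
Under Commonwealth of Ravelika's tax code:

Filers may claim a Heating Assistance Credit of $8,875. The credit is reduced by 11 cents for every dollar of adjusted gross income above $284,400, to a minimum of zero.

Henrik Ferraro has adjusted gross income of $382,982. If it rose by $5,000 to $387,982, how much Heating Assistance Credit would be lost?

At $382,982 — 11% of the $98,582 excess over $284,400 is $10,844.02 ≥ base, so the credit is $0.
At $387,982 — 11% of the $103,582 excess over $284,400 is $11,394.02 ≥ base, so the credit is $0.
Lost: $0 − $0 = $0.

$0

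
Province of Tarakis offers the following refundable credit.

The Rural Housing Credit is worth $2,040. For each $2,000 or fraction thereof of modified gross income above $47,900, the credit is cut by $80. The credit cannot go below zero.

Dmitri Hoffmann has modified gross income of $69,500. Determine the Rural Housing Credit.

Rural Housing Credit: income exceeds $47,900 by $21,600, which is 11 full-or-partial $2,000 increments; reduction = 11 × $80 = $880, leaving $1,160.

$1,160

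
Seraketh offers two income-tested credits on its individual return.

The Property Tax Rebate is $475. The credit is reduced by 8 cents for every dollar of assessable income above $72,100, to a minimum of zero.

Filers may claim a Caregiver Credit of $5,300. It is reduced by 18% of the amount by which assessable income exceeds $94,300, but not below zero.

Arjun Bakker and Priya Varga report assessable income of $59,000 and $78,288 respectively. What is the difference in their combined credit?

$475

Arjun ($59,000): Property Tax Rebate: $59,000 is at or below the $72,100 threshold, so the full $475 applies. Caregiver Credit: $59,000 is at or below the $94,300 threshold, so the full $5,300 applies. total $475 + $5,300 = $5,775
Priya ($78,288): Property Tax Rebate: 8% of the $6,188 excess over $72,100 is $495.04 ≥ base, so the credit is $0. Caregiver Credit: $78,288 is at or below the $94,300 threshold, so the full $5,300 applies. total $0 + $5,300 = $5,300
Difference: |$5,775 − $5,300| = $475.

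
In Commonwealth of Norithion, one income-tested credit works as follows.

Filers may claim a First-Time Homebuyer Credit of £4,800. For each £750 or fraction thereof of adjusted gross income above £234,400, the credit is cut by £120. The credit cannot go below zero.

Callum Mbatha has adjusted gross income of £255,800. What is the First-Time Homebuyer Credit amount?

£1,320

First-Time Homebuyer Credit: income exceeds £234,400 by £21,400, which is 29 full-or-partial £750 increments; reduction = 29 × £120 = £3,480, leaving £1,320.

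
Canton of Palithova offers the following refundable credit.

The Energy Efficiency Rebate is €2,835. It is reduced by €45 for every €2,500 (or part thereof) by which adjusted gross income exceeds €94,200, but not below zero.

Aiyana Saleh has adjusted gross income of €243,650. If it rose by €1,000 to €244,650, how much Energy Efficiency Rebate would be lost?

€45

At €243,650 — income exceeds €94,200 by €149,450, which is 60 full-or-partial €2,500 increments; reduction = 60 × €45 = €2,700, leaving €135.
At €244,650 — income exceeds €94,200 by €150,450, which is 61 full-or-partial €2,500 increments; reduction = 61 × €45 = €2,745, leaving €90.
Lost: €135 − €90 = €45.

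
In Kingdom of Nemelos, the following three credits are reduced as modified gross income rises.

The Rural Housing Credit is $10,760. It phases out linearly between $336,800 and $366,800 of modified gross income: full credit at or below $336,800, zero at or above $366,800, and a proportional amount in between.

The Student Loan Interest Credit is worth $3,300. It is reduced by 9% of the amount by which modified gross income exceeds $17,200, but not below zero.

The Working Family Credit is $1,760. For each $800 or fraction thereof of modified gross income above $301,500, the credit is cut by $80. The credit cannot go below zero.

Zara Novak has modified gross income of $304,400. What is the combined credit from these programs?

$12,200

Rural Housing Credit: $304,400 is at or below the $336,800 threshold, so the full $10,760 applies.
Student Loan Interest Credit: 9% of the $287,200 excess over $17,200 is $25,848 ≥ base, so the credit is $0.
Working Family Credit: income exceeds $301,500 by $2,900, which is 4 full-or-partial $800 increments; reduction = 4 × $80 = $320, leaving $1,440.
Total: $10,760 + $0 + $1,440 = $12,200.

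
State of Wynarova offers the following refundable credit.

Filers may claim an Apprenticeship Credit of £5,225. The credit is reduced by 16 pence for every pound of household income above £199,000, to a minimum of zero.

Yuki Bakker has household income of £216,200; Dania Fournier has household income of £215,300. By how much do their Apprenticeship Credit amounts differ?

£144

Yuki (£216,200): Apprenticeship Credit: 16% of the £17,200 excess over £199,000 is £2,752; credit = £5,225 − £2,752 = £2,473.
Dania (£215,300): Apprenticeship Credit: 16% of the £16,300 excess over £199,000 is £2,608; credit = £5,225 − £2,608 = £2,617.
Difference: |£2,473 − £2,617| = £144.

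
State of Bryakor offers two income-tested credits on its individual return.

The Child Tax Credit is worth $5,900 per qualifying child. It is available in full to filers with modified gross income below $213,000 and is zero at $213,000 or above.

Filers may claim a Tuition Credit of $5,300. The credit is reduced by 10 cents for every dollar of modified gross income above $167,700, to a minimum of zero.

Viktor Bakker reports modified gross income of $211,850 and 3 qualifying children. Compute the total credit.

$18,585

Child Tax Credit: base = 3 × $5,900 = $17,700. $211,850 is below the $213,000 cutoff, so the full $17,700 applies.
Tuition Credit: 10% of the $44,150 excess over $167,700 is $4,415; credit = $5,300 − $4,415 = $885.
Total: $17,700 + $885 = $18,585.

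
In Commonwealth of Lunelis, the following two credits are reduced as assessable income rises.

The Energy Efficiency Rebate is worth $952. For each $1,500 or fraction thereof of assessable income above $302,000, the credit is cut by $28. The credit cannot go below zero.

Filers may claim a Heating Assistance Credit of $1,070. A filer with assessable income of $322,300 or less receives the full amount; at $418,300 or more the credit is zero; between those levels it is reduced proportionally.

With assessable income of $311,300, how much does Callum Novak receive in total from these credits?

Energy Efficiency Rebate: income exceeds $302,000 by $9,300, which is 7 full-or-partial $1,500 increments; reduction = 7 × $28 = $196, leaving $756.
Heating Assistance Credit: $311,300 is at or below the $322,300 threshold, so the full $1,070 applies.
Total: $756 + $1,070 = $1,826.

$1,826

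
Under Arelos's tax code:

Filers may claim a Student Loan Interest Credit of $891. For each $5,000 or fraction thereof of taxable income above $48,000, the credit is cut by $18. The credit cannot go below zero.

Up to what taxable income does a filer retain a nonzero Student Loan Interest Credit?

After 49 increments the reduction is 49 × $18 = $882, leaving $9; one more increment wipes it out. Increment 49 ends at excess 49 × $5,000 = $245,000, so the highest qualifying income is $48,000 + $245,000 = $293,000.

$293,000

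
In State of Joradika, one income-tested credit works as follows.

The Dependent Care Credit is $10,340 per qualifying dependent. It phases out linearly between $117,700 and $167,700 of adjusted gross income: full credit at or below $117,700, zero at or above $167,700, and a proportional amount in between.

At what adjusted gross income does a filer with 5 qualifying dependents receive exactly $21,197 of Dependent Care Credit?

Full credit = 5 × $10,340 = $51,700.
$21,197 is 21,197/51,700 of the full $51,700, so 30,503/51,700 of the $50,000 range has been used: income = $117,700 + $50,000 × 30,503/51,700 = $147,200.

$147,200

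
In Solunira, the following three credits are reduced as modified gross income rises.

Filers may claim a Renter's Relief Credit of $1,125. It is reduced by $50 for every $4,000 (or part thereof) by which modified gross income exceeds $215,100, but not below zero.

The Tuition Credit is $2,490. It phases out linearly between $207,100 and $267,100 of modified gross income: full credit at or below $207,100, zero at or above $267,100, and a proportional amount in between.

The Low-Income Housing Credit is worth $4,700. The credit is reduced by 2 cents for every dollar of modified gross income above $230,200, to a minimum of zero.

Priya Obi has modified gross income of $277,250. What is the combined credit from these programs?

$4,084

Renter's Relief Credit: income exceeds $215,100 by $62,150, which is 16 full-or-partial $4,000 increments; reduction = 16 × $50 = $800, leaving $325.
Tuition Credit: $277,250 is at or above $267,100, so the credit is $0.
Low-Income Housing Credit: 2% of the $47,050 excess over $230,200 is $941; credit = $4,700 − $941 = $3,759.
Total: $325 + $0 + $3,759 = $4,084.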